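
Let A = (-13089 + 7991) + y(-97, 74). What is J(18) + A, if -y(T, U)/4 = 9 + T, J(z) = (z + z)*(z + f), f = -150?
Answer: -9498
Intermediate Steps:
J(z) = 2*z*(-150 + z) (J(z) = (z + z)*(z - 150) = (2*z)*(-150 + z) = 2*z*(-150 + z))
y(T, U) = -36 - 4*T (y(T, U) = -4*(9 + T) = -36 - 4*T)
A = -4746 (A = (-13089 + 7991) + (-36 - 4*(-97)) = -5098 + (-36 + 388) = -5098 + 352 = -4746)
J(18) + A = 2*18*(-150 + 18) - 4746 = 2*18*(-132) - 4746 = -4752 - 4746 = -9498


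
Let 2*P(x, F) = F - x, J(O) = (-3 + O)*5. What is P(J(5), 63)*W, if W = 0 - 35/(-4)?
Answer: 1855/8 ≈ 231.88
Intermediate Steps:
J(O) = -15 + 5*O
W = 35/4 (W = 0 - 35*(-1)/4 = 0 - 7*(-5/4) = 0 + 35/4 = 35/4 ≈ 8.7500)
P(x, F) = F/2 - x/2 (P(x, F) = (F - x)/2 = F/2 - x/2)
P(J(5), 63)*W = ((½)*63 - (-15 + 5*5)/2)*(35/4) = (63/2 - (-15 + 25)/2)*(35/4) = (63/2 - ½*10)*(35/4) = (63/2 - 5)*(35/4) = (53/2)*(35/4) = 1855/8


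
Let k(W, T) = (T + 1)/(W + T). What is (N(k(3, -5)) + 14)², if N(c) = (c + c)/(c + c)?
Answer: 225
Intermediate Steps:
k(W, T) = (1 + T)/(T + W)
N(c) = 1 (N(c) = (2*c)/((2*c)) = (2*c)*(1/(2*c)) = 1)
(N(k(3, -5)) + 14)² = (1 + 14)² = 15² = 225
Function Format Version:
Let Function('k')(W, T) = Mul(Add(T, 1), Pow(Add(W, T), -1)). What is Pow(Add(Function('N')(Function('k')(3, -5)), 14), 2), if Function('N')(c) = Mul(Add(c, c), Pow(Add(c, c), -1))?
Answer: 225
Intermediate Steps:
Function('k')(W, T) = Mul(Pow(Add(T, W), -1), Add(1, T)) (Function('k')(W, T) = Mul(Add(1, T), Pow(Add(T, W), -1)) = Mul(Pow(Add(T, W), -1), Add(1, T)))
Function('N')(c) = 1 (Function('N')(c) = Mul(Mul(2, c), Pow(Mul(2, c), -1)) = Mul(Mul(2, c), Mul(Rational(1, 2), Pow(c, -1))) = 1)
Pow(Add(Function('N')(Function('k')(3, -5)), 14), 2) = Pow(Add(1, 14), 2) = Pow(15, 2) = 225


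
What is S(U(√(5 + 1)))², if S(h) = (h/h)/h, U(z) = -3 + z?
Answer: (3 - √6)⁻² ≈ 3.2997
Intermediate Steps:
S(h) = 1/h
S(U(√(5 + 1)))² = (1/(-3 + √(5 + 1)))² = (1/(-3 + √6))² = (-3 + √6)⁻²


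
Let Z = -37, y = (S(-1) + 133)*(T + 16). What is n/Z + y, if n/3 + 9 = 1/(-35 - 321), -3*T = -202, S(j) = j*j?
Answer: 441290845/39516 ≈ 11167.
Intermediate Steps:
S(j) = j**2
T = 202/3 (T = -1/3*(-202) = 202/3 ≈ 67.333)
y = 33500/3 (y = ((-1)**2 + 133)*(202/3 + 16) = (1 + 133)*(250/3) = 134*(250/3) = 33500/3 ≈ 11167.)
n = -9615/356 (n = -27 + 3/(-35 - 321) = -27 + 3/(-356) = -27 + 3*(-1/356) = -27 - 3/356 = -9615/356 ≈ -27.008)
n/Z + y = -9615/356/(-37) + 33500/3 = -1/37*(-9615/356) + 33500/3 = 9615/13172 + 33500/3 = 441290845/39516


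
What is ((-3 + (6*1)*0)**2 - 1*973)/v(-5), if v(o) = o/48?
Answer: 46272/5 ≈ 9254.4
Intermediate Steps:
v(o) = o/48 (v(o) = o*(1/48) = o/48)
((-3 + (6*1)*0)**2 - 1*973)/v(-5) = ((-3 + (6*1)*0)**2 - 1*973)/(((1/48)*(-5))) = ((-3 + 6*0)**2 - 973)/(-5/48) = ((-3 + 0)**2 - 973)*(-48/5) = ((-3)**2 - 973)*(-48/5) = (9 - 973)*(-48/5) = -964*(-48/5) = 46272/5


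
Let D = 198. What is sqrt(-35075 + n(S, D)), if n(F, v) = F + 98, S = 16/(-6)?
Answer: I*sqrt(314817)/3 ≈ 187.03*I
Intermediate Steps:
S = -8/3 (S = 16*(-1/6) = -8/3 ≈ -2.6667)
n(F, v) = 98 + F
sqrt(-35075 + n(S, D)) = sqrt(-35075 + (98 - 8/3)) = sqrt(-35075 + 286/3) = sqrt(-104939/3) = I*sqrt(314817)/3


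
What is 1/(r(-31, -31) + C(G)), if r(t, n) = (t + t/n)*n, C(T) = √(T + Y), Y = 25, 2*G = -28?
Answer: 930/864889 - √11/864889 ≈ 0.0010714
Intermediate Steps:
G = -14 (G = (½)*(-28) = -14)
C(T) = √(25 + T) (C(T) = √(T + 25) = √(25 + T))
r(t, n) = n*(t + t/n)
1/(r(-31, -31) + C(G)) = 1/(-31*(1 - 31) + √(25 - 14)) = 1/(-31*(-30) + √11) = 1/(930 + √11)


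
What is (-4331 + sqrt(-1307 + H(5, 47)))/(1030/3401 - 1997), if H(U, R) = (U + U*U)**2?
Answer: 14729731/6790767 - 3401*I*sqrt(407)/6790767 ≈ 2.1691 - 0.010104*I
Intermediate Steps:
H(U, R) = (U + U**2)**2
(-4331 + sqrt(-1307 + H(5, 47)))/(1030/3401 - 1997) = (-4331 + sqrt(-1307 + 5**2*(1 + 5)**2))/(1030/3401 - 1997) = (-4331 + sqrt(-1307 + 25*6**2))/(1030*(1/3401) - 1997) = (-4331 + sqrt(-1307 + 25*36))/(1030/3401 - 1997) = (-4331 + sqrt(-1307 + 900))/(-6790767/3401) = (-4331 + sqrt(-407))*(-3401/6790767) = (-4331 + I*sqrt(407))*(-3401/6790767) = 14729731/6790767 - 3401*I*sqrt(407)/6790767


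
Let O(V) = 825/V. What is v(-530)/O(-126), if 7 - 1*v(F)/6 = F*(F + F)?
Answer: 141571836/275 ≈ 5.1481e+5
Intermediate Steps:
v(F) = 42 - 12*F**2 (v(F) = 42 - 6*F*(F + F) = 42 - 6*F*2*F = 42 - 12*F**2)
v(-530)/O(-126) = (42 - 12*(-530)**2)/((825/(-126))) = (42 - 12*280900)/((825*(-1/126))) = (42 - 3370800)/(-275/42) = -3370758*(-42/275) = 141571836/275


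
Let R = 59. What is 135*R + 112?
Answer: 8077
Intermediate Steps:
135*R + 112 = 135*59 + 112 = 7965 + 112 = 8077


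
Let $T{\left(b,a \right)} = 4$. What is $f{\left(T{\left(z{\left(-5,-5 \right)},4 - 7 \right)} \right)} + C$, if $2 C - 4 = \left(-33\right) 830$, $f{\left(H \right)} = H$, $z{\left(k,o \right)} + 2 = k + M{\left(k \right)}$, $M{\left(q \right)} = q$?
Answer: $-13689$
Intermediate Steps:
$z{\left(k,o \right)} = -2 + 2 k$ ($z{\left(k,o \right)} = -2 + \left(k + k\right) = -2 + 2 k$)
$C = -13693$ ($C = 2 + \frac{\left(-33\right) 830}{2} = 2 + \frac{1}{2} \left(-27390\right) = 2 - 13695 = -13693$)
$f{\left(T{\left(z{\left(-5,-5 \right)},4 - 7 \right)} \right)} + C = 4 - 13693 = -13689$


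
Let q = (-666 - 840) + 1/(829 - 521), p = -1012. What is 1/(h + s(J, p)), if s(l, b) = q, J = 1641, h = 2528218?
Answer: 308/778227297 ≈ 3.9577e-7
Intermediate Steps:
q = -463847/308 (q = -1506 + 1/308 = -463847/308 ≈ -1506.0)
s(l, b) = -463847/308
1/(h + s(J, p)) = 1/(2528218 - 463847/308) = 1/(778227297/308) = 308/778227297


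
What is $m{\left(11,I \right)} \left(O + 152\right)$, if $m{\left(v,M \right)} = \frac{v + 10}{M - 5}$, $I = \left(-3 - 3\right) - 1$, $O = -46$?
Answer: $- \frac{371}{2} \approx -185.5$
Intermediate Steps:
$I = -7$ ($I = -6 - 1 = -7$)
$m{\left(v,M \right)} = \frac{10 + v}{-5 + M}$
$m{\left(11,I \right)} \left(O + 152\right) = \frac{10 + 11}{-5 - 7} \left(-46 + 152\right) = \frac{1}{-12} \cdot 21 \cdot 106 = \left(- \frac{1}{12}\right) 21 \cdot 106 = \left(- \frac{7}{4}\right) 106 = - \frac{371}{2}$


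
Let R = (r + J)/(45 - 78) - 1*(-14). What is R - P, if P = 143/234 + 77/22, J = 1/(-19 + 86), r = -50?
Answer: 75640/6633 ≈ 11.404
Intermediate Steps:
J = 1/67 ≈ 0.014925
P = 37/9 (P = 143*(1/234) + 77*(1/22) = 11/18 + 7/2 = 37/9 ≈ 4.1111)
R = 34303/2211 (R = (-50 + 1/67)/(45 - 78) - 1*(-14) = -3349/67/(-33) + 14 = -3349/67*(-1/33) + 14 = 3349/2211 + 14 = 34303/2211 ≈ 15.515)
R - P = 34303/2211 - 1*37/9 = 34303/2211 - 37/9 = 75640/6633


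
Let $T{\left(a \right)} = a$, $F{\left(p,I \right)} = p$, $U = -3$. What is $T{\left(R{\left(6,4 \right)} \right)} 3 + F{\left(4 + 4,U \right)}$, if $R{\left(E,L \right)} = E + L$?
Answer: $38$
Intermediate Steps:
$T{\left(R{\left(6,4 \right)} \right)} 3 + F{\left(4 + 4,U \right)} = \left(6 + 4\right) 3 + \left(4 + 4\right) = 10 \cdot 3 + 8 = 30 + 8 = 38$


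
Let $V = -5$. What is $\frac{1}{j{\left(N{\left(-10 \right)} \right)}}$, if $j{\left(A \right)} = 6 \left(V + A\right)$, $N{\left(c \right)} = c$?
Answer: $- \frac{1}{90} \approx -0.011111$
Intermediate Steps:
$j{\left(A \right)} = -30 + 6 A$ ($j{\left(A \right)} = 6 \left(-5 + A\right) = -30 + 6 A$)
$\frac{1}{j{\left(N{\left(-10 \right)} \right)}} = \frac{1}{-30 + 6 \left(-10\right)} = \frac{1}{-30 - 60} = \frac{1}{-90} = - \frac{1}{90}$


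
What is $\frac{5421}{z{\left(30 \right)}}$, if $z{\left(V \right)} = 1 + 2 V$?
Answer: $\frac{5421}{61} \approx 88.869$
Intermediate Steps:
$\frac{5421}{z{\left(30 \right)}} = \frac{5421}{1 + 2 \cdot 30} = \frac{5421}{1 + 60} = \frac{5421}{61}$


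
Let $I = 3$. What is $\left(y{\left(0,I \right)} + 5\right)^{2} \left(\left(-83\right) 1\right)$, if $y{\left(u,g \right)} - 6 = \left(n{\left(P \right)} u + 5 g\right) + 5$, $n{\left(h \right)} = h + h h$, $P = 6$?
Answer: $-79763$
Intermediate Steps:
$n{\left(h \right)} = h + h^{2}$
$y{\left(u,g \right)} = 11 + 5 g + 42 u$ ($y{\left(u,g \right)} = 6 + \left(\left(6 \left(1 + 6\right) u + 5 g\right) + 5\right) = 6 + \left(\left(6 \cdot 7 u + 5 g\right) + 5\right) = 6 + \left(\left(42 u + 5 g\right) + 5\right) = 6 + \left(\left(5 g + 42 u\right) + 5\right) = 6 + \left(5 + 5 g + 42 u\right) = 11 + 5 g + 42 u$)
$\left(y{\left(0,I \right)} + 5\right)^{2} \left(\left(-83\right) 1\right) = \left(\left(11 + 5 \cdot 3 + 42 \cdot 0\right) + 5\right)^{2} \left(\left(-83\right) 1\right) = \left(\left(11 + 15 + 0\right) + 5\right)^{2} \left(-83\right) = \left(26 + 5\right)^{2} \left(-83\right) = 31^{2} \left(-83\right) = 961 \left(-83\right) = -79763$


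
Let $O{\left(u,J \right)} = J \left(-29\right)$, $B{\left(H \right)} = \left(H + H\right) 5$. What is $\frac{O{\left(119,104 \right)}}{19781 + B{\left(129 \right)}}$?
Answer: $- \frac{3016}{21071} \approx -0.14314$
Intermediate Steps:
$B{\left(H \right)} = 10 H$ ($B{\left(H \right)} = 2 H 5 = 10 H$)
$O{\left(u,J \right)} = - 29 J$
$\frac{O{\left(119,104 \right)}}{19781 + B{\left(129 \right)}} = \frac{\left(-29\right) 104}{19781 + 10 \cdot 129} = - \frac{3016}{19781 + 1290} = - \frac{3016}{21071}$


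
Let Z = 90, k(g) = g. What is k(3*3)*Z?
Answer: 810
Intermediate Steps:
k(3*3)*Z = (3*3)*90 = 9*90 = 810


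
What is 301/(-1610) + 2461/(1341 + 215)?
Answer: 249561/178940 ≈ 1.3947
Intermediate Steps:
301/(-1610) + 2461/(1341 + 215) = 301*(-1/1610) + 2461/1556 = -43/230 + 2461*(1/1556) = -43/230 + 2461/1556 = 249561/178940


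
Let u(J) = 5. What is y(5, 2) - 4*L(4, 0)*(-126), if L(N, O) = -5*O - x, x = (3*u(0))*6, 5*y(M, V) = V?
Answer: -226798/5 ≈ -45360.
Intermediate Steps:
y(M, V) = V/5
x = 90 (x = (3*5)*6 = 15*6 = 90)
L(N, O) = -90 - 5*O (L(N, O) = -5*O - 1*90 = -5*O - 90 = -90 - 5*O)
y(5, 2) - 4*L(4, 0)*(-126) = (⅕)*2 - 4*(-90 - 5*0)*(-126) = ⅖ - 4*(-90 + 0)*(-126) = ⅖ - 4*(-90)*(-126) = ⅖ + 360*(-126) = ⅖ - 45360 = -226798/5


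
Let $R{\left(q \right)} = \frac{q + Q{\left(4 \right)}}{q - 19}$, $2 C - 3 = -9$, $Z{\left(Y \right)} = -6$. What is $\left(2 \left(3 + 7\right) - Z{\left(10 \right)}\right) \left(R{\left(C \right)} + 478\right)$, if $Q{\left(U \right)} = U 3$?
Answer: $\frac{136591}{11} \approx 12417.0$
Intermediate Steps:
$C = -3$ ($C = \frac{3}{2} + \frac{1}{2} \left(-9\right) = \frac{3}{2} - \frac{9}{2} = -3$)
$Q{\left(U \right)} = 3 U$
$R{\left(q \right)} = \frac{12 + q}{-19 + q}$ ($R{\left(q \right)} = \frac{q + 3 \cdot 4}{q - 19} = \frac{q + 12}{-19 + q} = \frac{12 + q}{-19 + q}$)
$\left(2 \left(3 + 7\right) - Z{\left(10 \right)}\right) \left(R{\left(C \right)} + 478\right) = \left(2 \left(3 + 7\right) - -6\right) \left(\frac{12 - 3}{-19 - 3} + 478\right) = \left(2 \cdot 10 + 6\right) \left(\frac{1}{-22} \cdot 9 + 478\right) = \left(20 + 6\right) \left(\left(- \frac{1}{22}\right) 9 + 478\right) = 26 \left(- \frac{9}{22} + 478\right) = 26 \cdot \frac{10507}{22} = \frac{136591}{11}$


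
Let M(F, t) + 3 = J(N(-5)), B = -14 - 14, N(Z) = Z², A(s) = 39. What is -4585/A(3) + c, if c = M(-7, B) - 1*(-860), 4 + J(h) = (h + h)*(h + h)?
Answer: 126182/39 ≈ 3235.4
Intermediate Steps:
J(h) = -4 + 4*h² (J(h) = -4 + (h + h)*(h + h) = -4 + (2*h)*(2*h) = -4 + 4*h²)
B = -28
M(F, t) = 2493 (M(F, t) = -3 + (-4 + 4*((-5)²)²) = -3 + (-4 + 4*25²) = -3 + (-4 + 4*625) = -3 + (-4 + 2500) = -3 + 2496 = 2493)
c = 3353 (c = 2493 - 1*(-860) = 2493 + 860 = 3353)
-4585/A(3) + c = -4585/39 + 3353 = 126182/39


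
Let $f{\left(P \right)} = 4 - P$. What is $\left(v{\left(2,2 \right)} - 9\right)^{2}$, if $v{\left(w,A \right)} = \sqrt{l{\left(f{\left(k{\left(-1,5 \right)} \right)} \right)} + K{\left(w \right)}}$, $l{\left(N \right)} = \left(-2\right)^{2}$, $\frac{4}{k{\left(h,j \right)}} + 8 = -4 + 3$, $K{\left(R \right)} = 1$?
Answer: $\left(9 - \sqrt{5}\right)^{2} \approx 45.751$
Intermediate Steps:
$k{\left(h,j \right)} = - \frac{4}{9}$ ($k{\left(h,j \right)} = \frac{4}{-8 + \left(-4 + 3\right)} = \frac{4}{-8 - 1} = \frac{4}{-9} = 4 \left(- \frac{1}{9}\right) = - \frac{4}{9}$)
$l{\left(N \right)} = 4$
$v{\left(w,A \right)} = \sqrt{5}$ ($v{\left(w,A \right)} = \sqrt{4 + 1} = \sqrt{5}$)
$\left(v{\left(2,2 \right)} - 9\right)^{2} = \left(\sqrt{5} - 9\right)^{2} = \left(-9 + \sqrt{5}\right)^{2}$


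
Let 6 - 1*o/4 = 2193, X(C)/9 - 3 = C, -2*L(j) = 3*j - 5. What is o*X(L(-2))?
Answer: -669222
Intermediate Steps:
L(j) = 5/2 - 3*j/2 (L(j) = -(3*j - 5)/2 = -(-5 + 3*j)/2 = 5/2 - 3*j/2)
X(C) = 27 + 9*C
o = -8748 (o = 24 - 4*2193 = 24 - 8772 = -8748)
o*X(L(-2)) = -8748*(27 + 9*(5/2 - 3/2*(-2))) = -8748*(27 + 9*(5/2 + 3)) = -8748*(27 + 9*(11/2)) = -8748*(27 + 99/2) = -8748*153/2 = -669222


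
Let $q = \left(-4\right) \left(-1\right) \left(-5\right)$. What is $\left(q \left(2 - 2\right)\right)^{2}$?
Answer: $0$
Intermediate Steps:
$q = -20$ ($q = 4 \left(-5\right) = -20$)
$\left(q \left(2 - 2\right)\right)^{2} = \left(- 20 \left(2 - 2\right)\right)^{2} = \left(\left(-20\right) 0\right)^{2} = 0^{2} = 0$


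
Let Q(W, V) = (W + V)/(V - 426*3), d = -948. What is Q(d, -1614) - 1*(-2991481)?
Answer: 1441894269/482 ≈ 2.9915e+6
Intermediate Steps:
Q(W, V) = (V + W)/(-1278 + V) (Q(W, V) = (V + W)/(V - 1278) = (V + W)/(-1278 + V))
Q(d, -1614) - 1*(-2991481) = (-1614 - 948)/(-1278 - 1614) - 1*(-2991481) = -2562/(-2892) + 2991481 = -1/2892*(-2562) + 2991481 = 427/482 + 2991481 = 1441894269/482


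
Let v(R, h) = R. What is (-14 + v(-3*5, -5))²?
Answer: 841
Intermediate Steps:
(-14 + v(-3*5, -5))² = (-14 - 3*5)² = (-14 - 15)² = (-29)² = 841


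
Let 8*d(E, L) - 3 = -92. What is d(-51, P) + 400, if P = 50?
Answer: 3111/8 ≈ 388.88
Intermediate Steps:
d(E, L) = -89/8 (d(E, L) = 3/8 + (1/8)*(-92) = 3/8 - 23/2 = -89/8)
d(-51, P) + 400 = -89/8 + 400 = 3111/8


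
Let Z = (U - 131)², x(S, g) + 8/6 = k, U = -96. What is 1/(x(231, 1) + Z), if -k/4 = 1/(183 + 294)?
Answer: 477/24578693 ≈ 1.9407e-5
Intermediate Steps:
k = -4/477 (k = -4/(183 + 294) = -4/477 ≈ -0.0083857)
x(S, g) = -640/477 (x(S, g) = -4/3 - 4/477 = -640/477)
Z = 51529 (Z = (-96 - 131)² = (-227)² = 51529)
1/(x(231, 1) + Z) = 1/(-640/477 + 51529) = 1/(24578693/477) = 477/24578693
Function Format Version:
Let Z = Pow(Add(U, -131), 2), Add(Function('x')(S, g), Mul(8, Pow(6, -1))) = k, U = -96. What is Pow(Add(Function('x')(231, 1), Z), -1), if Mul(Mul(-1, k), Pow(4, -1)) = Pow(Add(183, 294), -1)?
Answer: Rational(477, 24578693) ≈ 1.9407e-5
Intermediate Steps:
k = Rational(-4, 477) (k = Mul(-4, Pow(Add(183, 294), -1)) = Mul(-4, Pow(477, -1)) = Mul(-4, Rational(1, 477)) = Rational(-4, 477) ≈ -0.0083857)
Function('x')(S, g) = Rational(-640, 477) (Function('x')(S, g) = Add(Rational(-4, 3), Rational(-4, 477)) = Rational(-640, 477))
Z = 51529 (Z = Pow(Add(-96, -131), 2) = Pow(-227, 2) = 51529)
Pow(Add(Function('x')(231, 1), Z), -1) = Pow(Add(Rational(-640, 477), 51529), -1) = Pow(Rational(24578693, 477), -1) = Rational(477, 24578693)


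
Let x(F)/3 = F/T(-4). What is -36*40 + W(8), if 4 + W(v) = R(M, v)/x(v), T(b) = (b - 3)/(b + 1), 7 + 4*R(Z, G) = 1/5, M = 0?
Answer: -1039799/720 ≈ -1444.2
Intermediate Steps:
R(Z, G) = -17/10 (R(Z, G) = -7/4 + (¼)/5 = -7/4 + (¼)*(⅕) = -7/4 + 1/20 = -17/10)
T(b) = (-3 + b)/(1 + b)
x(F) = 9*F/7 (x(F) = 3*(F/(((-3 - 4)/(1 - 4)))) = 3*(F/((-7/(-3)))) = 3*(F/((-⅓*(-7)))) = 3*(F/(7/3)) = 3*(F*(3/7)) = 3*(3*F/7) = 9*F/7)
W(v) = -4 - 119/(90*v) (W(v) = -4 - 17*7/(9*v)/10 = -4 - 119/(90*v))
-36*40 + W(8) = -36*40 + (-4 - 119/90/8) = -1440 + (-4 - 119/90*⅛) = -1440 + (-4 - 119/720) = -1440 - 2999/720 = -1039799/720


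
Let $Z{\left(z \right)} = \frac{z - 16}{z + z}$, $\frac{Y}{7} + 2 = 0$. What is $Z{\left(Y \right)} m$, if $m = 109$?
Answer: $\frac{1635}{14} \approx 116.79$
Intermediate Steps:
$Y = -14$ ($Y = -14 + 7 \cdot 0 = -14 + 0 = -14$)
$Z{\left(z \right)} = \frac{-16 + z}{2 z}$
$Z{\left(Y \right)} m = \frac{-16 - 14}{2 \left(-14\right)} 109 = \frac{1}{2} \left(- \frac{1}{14}\right) \left(-30\right) 109 = \frac{15}{14} \cdot 109 = \frac{1635}{14}$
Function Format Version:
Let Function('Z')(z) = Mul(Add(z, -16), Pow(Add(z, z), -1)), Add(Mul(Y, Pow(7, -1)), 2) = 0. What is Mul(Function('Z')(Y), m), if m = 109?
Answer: Rational(1635, 14) ≈ 116.79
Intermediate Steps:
Y = -14 (Y = Add(-14, Mul(7, 0)) = Add(-14, 0) = -14)
Function('Z')(z) = Mul(Rational(1, 2), Pow(z, -1), Add(-16, z)) (Function('Z')(z) = Mul(Add(-16, z), Pow(Mul(2, z), -1)) = Mul(Add(-16, z), Mul(Rational(1, 2), Pow(z, -1))) = Mul(Rational(1, 2), Pow(z, -1), Add(-16, z)))
Mul(Function('Z')(Y), m) = Mul(Mul(Rational(1, 2), Pow(-14, -1), Add(-16, -14)), 109) = Mul(Mul(Rational(1, 2), Rational(-1, 14), -30), 109) = Mul(Rational(15, 14), 109) = Rational(1635, 14)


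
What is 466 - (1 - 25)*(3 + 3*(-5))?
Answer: 178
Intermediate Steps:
466 - (1 - 25)*(3 + 3*(-5)) = 466 - (-24)*(3 - 15) = 466 - (-24)*(-12) = 466 - 1*288 = 466 - 288 = 178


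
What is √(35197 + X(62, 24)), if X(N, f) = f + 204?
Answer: 5*√1417 ≈ 188.22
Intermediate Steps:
X(N, f) = 204 + f
√(35197 + X(62, 24)) = √(35197 + (204 + 24)) = √(35197 + 228) = √35425 = 5*√1417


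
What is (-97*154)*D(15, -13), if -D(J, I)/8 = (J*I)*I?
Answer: 302942640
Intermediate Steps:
D(J, I) = -8*J*I**2 (D(J, I) = -8*J*I*I = -8*I*J*I = -8*J*I**2)
(-97*154)*D(15, -13) = (-97*154)*(-8*15*(-13)**2) = -(-119504)*15*169 = -14938*(-20280) = 302942640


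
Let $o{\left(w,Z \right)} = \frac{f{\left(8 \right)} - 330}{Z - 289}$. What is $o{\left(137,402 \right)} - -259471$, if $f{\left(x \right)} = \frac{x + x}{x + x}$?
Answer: $\frac{29319894}{113} \approx 2.5947 \cdot 10^{5}$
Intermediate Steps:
$f{\left(x \right)} = 1$ ($f{\left(x \right)} = \frac{2 x}{2 x} = 2 x \frac{1}{2 x} = 1$)
$o{\left(w,Z \right)} = - \frac{329}{-289 + Z}$ ($o{\left(w,Z \right)} = \frac{1 - 330}{Z - 289} = - \frac{329}{-289 + Z}$)
$o{\left(137,402 \right)} - -259471 = - \frac{329}{-289 + 402} - -259471 = - \frac{329}{113} + 259471 = \frac{29319894}{113}$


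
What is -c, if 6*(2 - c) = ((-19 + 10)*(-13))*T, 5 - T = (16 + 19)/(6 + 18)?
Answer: 1073/16 ≈ 67.063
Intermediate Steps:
T = 85/24 (T = 5 - (16 + 19)/(6 + 18) = 5 - 35/24 = 85/24 ≈ 3.5417)
c = -1073/16 (c = 2 - (-19 + 10)*(-13)*85/(6*24) = 2 - (-9*(-13))*85/(6*24) = 2 - 39*85/(2*24) = 2 - ⅙*3315/8 = 2 - 1105/16 = -1073/16 ≈ -67.063)
-c = -1*(-1073/16) = 1073/16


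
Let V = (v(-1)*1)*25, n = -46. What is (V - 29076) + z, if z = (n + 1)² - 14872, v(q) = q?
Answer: -41948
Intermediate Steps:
z = -12847 (z = (-46 + 1)² - 14872 = (-45)² - 14872 = 2025 - 14872 = -12847)
V = -25 (V = -1*1*25 = -1*25 = -25)
(V - 29076) + z = (-25 - 29076) - 12847 = -29101 - 12847 = -41948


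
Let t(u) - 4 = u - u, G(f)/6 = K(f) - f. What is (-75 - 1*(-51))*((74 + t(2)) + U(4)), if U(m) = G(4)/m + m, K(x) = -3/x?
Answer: -1797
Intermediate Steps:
G(f) = -18/f - 6*f (G(f) = 6*(-3/f - f) = 6*(-f - 3/f) = -18/f - 6*f)
U(m) = m - 57/(2*m) (U(m) = (-18/4 - 6*4)/m + m = (-18*¼ - 24)/m + m = (-9/2 - 24)/m + m = -57/(2*m) + m = m - 57/(2*m))
t(u) = 4 (t(u) = 4 + (u - u) = 4 + 0 = 4)
(-75 - 1*(-51))*((74 + t(2)) + U(4)) = (-75 - 1*(-51))*((74 + 4) + (4 - 57/2/4)) = (-75 + 51)*(78 + (4 - 57/2*¼)) = -24*(78 + (4 - 57/8)) = -24*(78 - 25/8) = -24*599/8 = -1797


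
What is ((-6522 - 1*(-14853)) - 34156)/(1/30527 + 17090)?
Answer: -788359775/521706431 ≈ -1.5111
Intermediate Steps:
((-6522 - 1*(-14853)) - 34156)/(1/30527 + 17090) = ((-6522 + 14853) - 34156)/(1/30527 + 17090) = (8331 - 34156)/(521706431/30527) = -25825*30527/521706431 = -788359775/521706431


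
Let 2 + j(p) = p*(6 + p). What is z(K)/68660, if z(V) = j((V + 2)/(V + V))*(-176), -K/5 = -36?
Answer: -459371/139036500 ≈ -0.0033040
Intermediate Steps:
K = 180 (K = -5*(-36) = 180)
j(p) = -2 + p*(6 + p)
z(V) = 352 - 528*(2 + V)/V - 44*(2 + V)²/V² (z(V) = (-2 + ((V + 2)/(V + V))² + 6*((V + 2)/(V + V)))*(-176) = (-2 + ((2 + V)/((2*V)))² + 6*((2 + V)/((2*V))))*(-176) = (-2 + ((2 + V)*(1/(2*V)))² + 6*((2 + V)*(1/(2*V))))*(-176) = (-2 + ((2 + V)/(2*V))² + 6*((2 + V)/(2*V)))*(-176) = (-2 + (2 + V)²/(4*V²) + 3*(2 + V)/V)*(-176) = (-2 + 3*(2 + V)/V + (2 + V)²/(4*V²))*(-176) = 352 - 528*(2 + V)/V - 44*(2 + V)²/V²)
z(K)/68660 = (-220 - 1232/180 - 176/180²)/68660 = (-220 - 1232*1/180 - 176*1/32400)*(1/68660) = (-220 - 308/45 - 11/2025)*(1/68660) = -459371/2025*1/68660 = -459371/139036500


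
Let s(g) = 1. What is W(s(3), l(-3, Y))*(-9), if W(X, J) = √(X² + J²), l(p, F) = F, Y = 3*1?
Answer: -9*√10 ≈ -28.461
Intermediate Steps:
Y = 3
W(X, J) = √(J² + X²)
W(s(3), l(-3, Y))*(-9) = √(3² + 1²)*(-9) = √(9 + 1)*(-9) = √10*(-9) = -9*√10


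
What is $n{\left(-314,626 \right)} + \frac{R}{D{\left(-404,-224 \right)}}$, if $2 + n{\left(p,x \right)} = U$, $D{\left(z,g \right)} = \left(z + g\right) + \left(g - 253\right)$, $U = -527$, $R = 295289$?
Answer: $- \frac{879834}{1105} \approx -796.23$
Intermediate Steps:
$D{\left(z,g \right)} = -253 + z + 2 g$ ($D{\left(z,g \right)} = \left(g + z\right) + \left(-253 + g\right) = -253 + z + 2 g$)
$n{\left(p,x \right)} = -529$ ($n{\left(p,x \right)} = -2 - 527 = -529$)
$n{\left(-314,626 \right)} + \frac{R}{D{\left(-404,-224 \right)}} = -529 + \frac{295289}{-253 - 404 + 2 \left(-224\right)} = -529 + \frac{295289}{-253 - 404 - 448} = -529 + \frac{295289}{-1105} = -529 + 295289 \left(- \frac{1}{1105}\right) = -529 - \frac{295289}{1105} = - \frac{879834}{1105}$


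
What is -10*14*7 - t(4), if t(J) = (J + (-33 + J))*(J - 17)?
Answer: -1305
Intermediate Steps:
t(J) = (-33 + 2*J)*(-17 + J)
-10*14*7 - t(4) = -10*14*7 - (561 - 67*4 + 2*4²) = -140*7 - (561 - 268 + 2*16) = -980 - (561 - 268 + 32) = -980 - 1*325 = -980 - 325 = -1305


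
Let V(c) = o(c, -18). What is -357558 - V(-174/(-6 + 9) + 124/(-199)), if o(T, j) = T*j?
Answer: -71364030/199 ≈ -3.5861e+5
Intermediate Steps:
V(c) = -18*c (V(c) = c*(-18) = -18*c)
-357558 - V(-174/(-6 + 9) + 124/(-199)) = -357558 - (-18)*(-174/(-6 + 9) + 124/(-199)) = -357558 - (-18)*(-174/(1*3) + 124*(-1/199)) = -357558 - (-18)*(-174/3 - 124/199) = -357558 - (-18)*(-174*⅓ - 124/199) = -357558 - (-18)*(-58 - 124/199) = -357558 - (-18)*(-11666)/199 = -357558 - 1*209988/199 = -357558 - 209988/199 = -71364030/199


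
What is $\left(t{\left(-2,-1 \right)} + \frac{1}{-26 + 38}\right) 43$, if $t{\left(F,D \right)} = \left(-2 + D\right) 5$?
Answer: $- \frac{7697}{12} \approx -641.42$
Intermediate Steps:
$t{\left(F,D \right)} = -10 + 5 D$
$\left(t{\left(-2,-1 \right)} + \frac{1}{-26 + 38}\right) 43 = \left(\left(-10 + 5 \left(-1\right)\right) + \frac{1}{-26 + 38}\right) 43 = \left(\left(-10 - 5\right) + \frac{1}{12}\right) 43 = \left(-15 + \frac{1}{12}\right) 43 = \left(- \frac{179}{12}\right) 43 = - \frac{7697}{12}$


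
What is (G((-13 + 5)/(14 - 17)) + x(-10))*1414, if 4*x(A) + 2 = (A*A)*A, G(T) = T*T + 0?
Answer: -3097367/9 ≈ -3.4415e+5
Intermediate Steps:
G(T) = T² (G(T) = T² + 0 = T²)
x(A) = -½ + A³/4 (x(A) = -½ + ((A*A)*A)/4 = -½ + (A²*A)/4 = -½ + A³/4)
(G((-13 + 5)/(14 - 17)) + x(-10))*1414 = (((-13 + 5)/(14 - 17))² + (-½ + (¼)*(-10)³))*1414 = ((-8/(-3))² + (-½ + (¼)*(-1000)))*1414 = ((-8*(-⅓))² + (-½ - 250))*1414 = ((8/3)² - 501/2)*1414 = (64/9 - 501/2)*1414 = -4381/18*1414 = -3097367/9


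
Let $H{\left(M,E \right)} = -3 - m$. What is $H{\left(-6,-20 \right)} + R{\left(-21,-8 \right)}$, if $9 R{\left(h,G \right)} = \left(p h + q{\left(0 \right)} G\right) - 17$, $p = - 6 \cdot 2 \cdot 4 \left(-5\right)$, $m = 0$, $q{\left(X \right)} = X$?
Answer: $- \frac{5084}{9} \approx -564.89$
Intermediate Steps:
$p = 240$ ($p = - 6 \cdot 8 \left(-5\right) = \left(-6\right) \left(-40\right) = 240$)
$R{\left(h,G \right)} = - \frac{17}{9} + \frac{80 h}{3}$ ($R{\left(h,G \right)} = \frac{\left(240 h + 0 G\right) - 17}{9} = \frac{\left(240 h + 0\right) - 17}{9} = \frac{240 h - 17}{9} = \frac{-17 + 240 h}{9} = - \frac{17}{9} + \frac{80 h}{3}$)
$H{\left(M,E \right)} = -3$ ($H{\left(M,E \right)} = -3 - 0 = -3 + 0 = -3$)
$H{\left(-6,-20 \right)} + R{\left(-21,-8 \right)} = -3 + \left(- \frac{17}{9} + \frac{80}{3} \left(-21\right)\right) = -3 - \frac{5057}{9} = - \frac{5084}{9}$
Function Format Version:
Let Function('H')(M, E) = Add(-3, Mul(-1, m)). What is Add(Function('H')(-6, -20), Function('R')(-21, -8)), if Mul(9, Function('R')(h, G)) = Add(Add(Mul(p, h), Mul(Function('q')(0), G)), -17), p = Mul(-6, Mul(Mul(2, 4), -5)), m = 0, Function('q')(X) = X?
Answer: Rational(-5084, 9) ≈ -564.89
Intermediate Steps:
p = 240 (p = Mul(-6, Mul(8, -5)) = Mul(-6, -40) = 240)
Function('R')(h, G) = Add(Rational(-17, 9), Mul(Rational(80, 3), h)) (Function('R')(h, G) = Mul(Rational(1, 9), Add(Add(Mul(240, h), Mul(0, G)), -17)) = Mul(Rational(1, 9), Add(Add(Mul(240, h), 0), -17)) = Mul(Rational(1, 9), Add(Mul(240, h), -17)) = Mul(Rational(1, 9), Add(-17, Mul(240, h))) = Add(Rational(-17, 9), Mul(Rational(80, 3), h)))
Function('H')(M, E) = -3 (Function('H')(M, E) = Add(-3, Mul(-1, 0)) = Add(-3, 0) = -3)
Add(Function('H')(-6, -20), Function('R')(-21, -8)) = Add(-3, Add(Rational(-17, 9), Mul(Rational(80, 3), -21))) = Add(-3, Add(Rational(-17, 9), -560)) = Add(-3, Rational(-5057, 9)) = Rational(-5084, 9)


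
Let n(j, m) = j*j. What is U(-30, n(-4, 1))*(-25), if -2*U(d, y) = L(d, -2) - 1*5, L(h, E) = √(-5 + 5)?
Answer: -125/2 ≈ -62.500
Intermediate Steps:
L(h, E) = 0 (L(h, E) = √0 = 0)
n(j, m) = j²
U(d, y) = 5/2 (U(d, y) = -(0 - 1*5)/2 = -(0 - 5)/2 = -½*(-5) = 5/2)
U(-30, n(-4, 1))*(-25) = (5/2)*(-25) = -125/2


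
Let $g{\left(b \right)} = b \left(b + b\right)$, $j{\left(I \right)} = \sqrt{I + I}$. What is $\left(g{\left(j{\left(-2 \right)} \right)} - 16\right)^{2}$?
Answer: $576$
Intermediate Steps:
$j{\left(I \right)} = \sqrt{2} \sqrt{I}$ ($j{\left(I \right)} = \sqrt{2 I} = \sqrt{2} \sqrt{I}$)
$g{\left(b \right)} = 2 b^{2}$ ($g{\left(b \right)} = b 2 b = 2 b^{2}$)
$\left(g{\left(j{\left(-2 \right)} \right)} - 16\right)^{2} = \left(2 \left(\sqrt{2} \sqrt{-2}\right)^{2} - 16\right)^{2} = \left(2 \left(\sqrt{2} i \sqrt{2}\right)^{2} - 16\right)^{2} = \left(2 \left(2 i\right)^{2} - 16\right)^{2} = \left(2 \left(-4\right) - 16\right)^{2} = \left(-8 - 16\right)^{2} = \left(-24\right)^{2} = 576$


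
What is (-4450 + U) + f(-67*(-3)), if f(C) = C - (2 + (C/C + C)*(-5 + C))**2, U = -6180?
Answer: -1567695265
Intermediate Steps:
f(C) = C - (2 + (1 + C)*(-5 + C))**2
(-4450 + U) + f(-67*(-3)) = (-4450 - 6180) + (-67*(-3) - (3 - (-67*(-3))**2 + 4*(-67*(-3)))**2) = -10630 + (201 - (3 - 1*201**2 + 4*201)**2) = -10630 + (201 - (3 - 1*40401 + 804)**2) = -10630 + (201 - (3 - 40401 + 804)**2) = -10630 + (201 - 1*(-39594)**2) = -10630 + (201 - 1*1567684836) = -10630 + (201 - 1567684836) = -10630 - 1567684635 = -1567695265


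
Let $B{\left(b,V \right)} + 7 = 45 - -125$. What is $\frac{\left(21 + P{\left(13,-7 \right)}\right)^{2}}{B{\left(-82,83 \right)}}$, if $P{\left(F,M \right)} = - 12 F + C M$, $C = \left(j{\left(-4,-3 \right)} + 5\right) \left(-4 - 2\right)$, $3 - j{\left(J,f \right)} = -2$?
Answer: $\frac{81225}{163} \approx 498.31$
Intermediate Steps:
$j{\left(J,f \right)} = 5$ ($j{\left(J,f \right)} = 3 - -2 = 3 + 2 = 5$)
$C = -60$ ($C = \left(5 + 5\right) \left(-4 - 2\right) = 10 \left(-6\right) = -60$)
$P{\left(F,M \right)} = - 60 M - 12 F$ ($P{\left(F,M \right)} = - 12 F - 60 M = - 60 M - 12 F$)
$B{\left(b,V \right)} = 163$ ($B{\left(b,V \right)} = -7 + \left(45 - -125\right) = -7 + \left(45 + 125\right) = -7 + 170 = 163$)
$\frac{\left(21 + P{\left(13,-7 \right)}\right)^{2}}{B{\left(-82,83 \right)}} = \frac{\left(21 - -264\right)^{2}}{163} = \left(21 + \left(420 - 156\right)\right)^{2} \cdot \frac{1}{163} = \left(21 + 264\right)^{2} \cdot \frac{1}{163} = 285^{2} \cdot \frac{1}{163} = 81225 \cdot \frac{1}{163} = \frac{81225}{163}$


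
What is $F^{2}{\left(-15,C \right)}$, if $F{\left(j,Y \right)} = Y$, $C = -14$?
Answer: $196$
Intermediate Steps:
$F^{2}{\left(-15,C \right)} = \left(-14\right)^{2} = 196$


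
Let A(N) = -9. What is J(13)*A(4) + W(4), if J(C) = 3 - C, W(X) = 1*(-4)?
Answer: 86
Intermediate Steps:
W(X) = -4
J(13)*A(4) + W(4) = (3 - 1*13)*(-9) - 4 = (3 - 13)*(-9) - 4 = -10*(-9) - 4 = 90 - 4 = 86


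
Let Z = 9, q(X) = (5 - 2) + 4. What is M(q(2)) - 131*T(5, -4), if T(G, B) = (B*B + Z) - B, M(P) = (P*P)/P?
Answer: -3792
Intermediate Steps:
q(X) = 7 (q(X) = 3 + 4 = 7)
M(P) = P (M(P) = P²/P = P)
T(G, B) = 9 + B² - B (T(G, B) = (B*B + 9) - B = (B² + 9) - B = (9 + B²) - B = 9 + B² - B)
M(q(2)) - 131*T(5, -4) = 7 - 131*(9 + (-4)² - 1*(-4)) = 7 - 131*(9 + 16 + 4) = 7 - 131*29 = 7 - 3799 = -3792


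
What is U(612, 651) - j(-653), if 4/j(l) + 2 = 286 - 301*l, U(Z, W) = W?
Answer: 128140883/196837 ≈ 651.00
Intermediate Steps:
j(l) = 4/(284 - 301*l) (j(l) = 4/(-2 + (286 - 301*l)) = 4/(284 - 301*l))
U(612, 651) - j(-653) = 651 - (-4)/(-284 + 301*(-653)) = 651 - (-4)/(-284 - 196553) = 651 - (-4)/(-196837) = 651 - (-4)*(-1)/196837 = 651 - 1*4/196837 = 651 - 4/196837 = 128140883/196837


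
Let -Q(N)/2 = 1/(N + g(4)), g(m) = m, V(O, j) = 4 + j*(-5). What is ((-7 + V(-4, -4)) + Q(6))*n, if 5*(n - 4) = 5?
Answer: 84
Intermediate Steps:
V(O, j) = 4 - 5*j
Q(N) = -2/(4 + N) (Q(N) = -2/(N + 4) = -2/(4 + N))
n = 5 (n = 4 + (⅕)*5 = 4 + 1 = 5)
((-7 + V(-4, -4)) + Q(6))*n = ((-7 + (4 - 5*(-4))) - 2/(4 + 6))*5 = ((-7 + (4 + 20)) - 2/10)*5 = ((-7 + 24) - 2*⅒)*5 = (17 - ⅕)*5 = (84/5)*5 = 84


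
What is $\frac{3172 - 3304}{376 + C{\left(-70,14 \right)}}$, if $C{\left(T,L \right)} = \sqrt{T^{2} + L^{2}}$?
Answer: $- \frac{6204}{17035} + \frac{231 \sqrt{26}}{17035} \approx -0.29505$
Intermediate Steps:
$C{\left(T,L \right)} = \sqrt{L^{2} + T^{2}}$
$\frac{3172 - 3304}{376 + C{\left(-70,14 \right)}} = \frac{3172 - 3304}{376 + \sqrt{14^{2} + \left(-70\right)^{2}}} = - \frac{132}{376 + \sqrt{196 + 4900}} = - \frac{132}{376 + \sqrt{5096}} = - \frac{132}{376 + 14 \sqrt{26}}$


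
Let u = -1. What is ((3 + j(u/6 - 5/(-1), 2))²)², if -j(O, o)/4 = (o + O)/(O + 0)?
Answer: 35153041/707281 ≈ 49.702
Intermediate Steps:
j(O, o) = -4*(O + o)/O (j(O, o) = -4*(o + O)/(O + 0) = -4*(O + o)/O)
((3 + j(u/6 - 5/(-1), 2))²)² = ((3 + (-4 - 4*2/(-1/6 - 5/(-1))))²)² = ((3 + (-4 - 4*2/(-1*⅙ - 5*(-1))))²)² = ((3 + (-4 - 4*2/(-⅙ + 5)))²)² = ((3 + (-4 - 4*2/29/6))²)² = ((3 + (-4 - 4*2*6/29))²)² = ((3 + (-4 - 48/29))²)² = ((3 - 164/29)²)² = ((-77/29)²)² = (5929/841)² = 35153041/707281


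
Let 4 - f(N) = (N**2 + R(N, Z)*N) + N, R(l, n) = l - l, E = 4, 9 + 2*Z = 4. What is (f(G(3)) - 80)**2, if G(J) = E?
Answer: 9216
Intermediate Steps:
Z = -5/2 (Z = -9/2 + (1/2)*4 = -9/2 + 2 = -5/2 ≈ -2.5000)
R(l, n) = 0
G(J) = 4
f(N) = 4 - N - N**2 (f(N) = 4 - ((N**2 + 0*N) + N) = 4 - ((N**2 + 0) + N) = 4 - (N**2 + N) = 4 - (N + N**2) = 4 + (-N - N**2) = 4 - N - N**2)
(f(G(3)) - 80)**2 = ((4 - 1*4 - 1*4**2) - 80)**2 = ((4 - 4 - 1*16) - 80)**2 = ((4 - 4 - 16) - 80)**2 = (-16 - 80)**2 = (-96)**2 = 9216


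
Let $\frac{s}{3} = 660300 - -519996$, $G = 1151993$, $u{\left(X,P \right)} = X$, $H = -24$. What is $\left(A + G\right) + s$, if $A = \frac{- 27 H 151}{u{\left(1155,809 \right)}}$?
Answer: $\frac{1806791801}{385} \approx 4.693 \cdot 10^{6}$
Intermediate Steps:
$s = 3540888$ ($s = 3 \left(660300 - -519996\right) = 3 \left(660300 + 519996\right) = 3 \cdot 1180296 = 3540888$)
$A = \frac{32616}{385}$ ($A = \frac{\left(-27\right) \left(-24\right) 151}{1155} = 648 \cdot 151 \cdot \frac{1}{1155} = 97848 \cdot \frac{1}{1155} = \frac{32616}{385} \approx 84.717$)
$\left(A + G\right) + s = \left(\frac{32616}{385} + 1151993\right) + 3540888 = \frac{443549921}{385} + 3540888 = \frac{1806791801}{385}$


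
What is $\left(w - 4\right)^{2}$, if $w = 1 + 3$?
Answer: $0$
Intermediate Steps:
$w = 4$
$\left(w - 4\right)^{2} = \left(4 - 4\right)^{2} = 0^{2} = 0$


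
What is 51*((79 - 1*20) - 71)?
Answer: -612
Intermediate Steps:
51*((79 - 1*20) - 71) = 51*((79 - 20) - 71) = 51*(59 - 71) = 51*(-12) = -612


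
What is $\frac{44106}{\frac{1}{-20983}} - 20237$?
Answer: $-925496435$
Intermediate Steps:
$\frac{44106}{\frac{1}{-20983}} - 20237 = \frac{44106}{- \frac{1}{20983}} - 20237 = 44106 \left(-20983\right) - 20237 = -925476198 - 20237 = -925496435$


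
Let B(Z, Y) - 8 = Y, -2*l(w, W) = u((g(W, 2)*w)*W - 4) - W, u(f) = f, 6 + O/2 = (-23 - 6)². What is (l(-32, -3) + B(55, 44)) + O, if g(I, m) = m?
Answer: 3253/2 ≈ 1626.5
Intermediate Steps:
O = 1670 (O = -12 + 2*(-23 - 6)² = -12 + 2*(-29)² = -12 + 2*841 = -12 + 1682 = 1670)
l(w, W) = 2 + W/2 - W*w (l(w, W) = -(((2*w)*W - 4) - W)/2 = -((2*W*w - 4) - W)/2 = -((-4 + 2*W*w) - W)/2 = -(-4 - W + 2*W*w)/2 = 2 + W/2 - W*w)
B(Z, Y) = 8 + Y
(l(-32, -3) + B(55, 44)) + O = ((2 + (½)*(-3) - 1*(-3)*(-32)) + (8 + 44)) + 1670 = ((2 - 3/2 - 96) + 52) + 1670 = (-191/2 + 52) + 1670 = -87/2 + 1670 = 3253/2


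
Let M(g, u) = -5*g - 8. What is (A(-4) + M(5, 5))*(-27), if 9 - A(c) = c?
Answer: 540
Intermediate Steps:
A(c) = 9 - c
M(g, u) = -8 - 5*g
(A(-4) + M(5, 5))*(-27) = ((9 - 1*(-4)) + (-8 - 5*5))*(-27) = ((9 + 4) + (-8 - 25))*(-27) = (13 - 33)*(-27) = -20*(-27) = 540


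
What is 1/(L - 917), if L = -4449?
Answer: -1/5366 ≈ -0.00018636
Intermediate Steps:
1/(L - 917) = 1/(-4449 - 917) = 1/(-5366) = -1/5366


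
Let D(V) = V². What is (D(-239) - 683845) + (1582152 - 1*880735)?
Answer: 74693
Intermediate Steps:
(D(-239) - 683845) + (1582152 - 1*880735) = ((-239)² - 683845) + (1582152 - 1*880735) = (57121 - 683845) + (1582152 - 880735) = -626724 + 701417 = 74693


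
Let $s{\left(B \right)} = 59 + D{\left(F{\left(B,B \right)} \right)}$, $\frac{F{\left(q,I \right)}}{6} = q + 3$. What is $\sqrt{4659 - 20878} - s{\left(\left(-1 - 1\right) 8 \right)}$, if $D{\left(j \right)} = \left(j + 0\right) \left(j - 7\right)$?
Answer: $-6689 + 7 i \sqrt{331} \approx -6689.0 + 127.35 i$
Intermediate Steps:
$F{\left(q,I \right)} = 18 + 6 q$ ($F{\left(q,I \right)} = 6 \left(q + 3\right) = 6 \left(3 + q\right) = 18 + 6 q$)
$D{\left(j \right)} = j \left(-7 + j\right)$
$s{\left(B \right)} = 59 + \left(11 + 6 B\right) \left(18 + 6 B\right)$ ($s{\left(B \right)} = 59 + \left(18 + 6 B\right) \left(-7 + \left(18 + 6 B\right)\right) = 59 + \left(18 + 6 B\right) \left(11 + 6 B\right) = 59 + \left(11 + 6 B\right) \left(18 + 6 B\right)$)
$\sqrt{4659 - 20878} - s{\left(\left(-1 - 1\right) 8 \right)} = \sqrt{4659 - 20878} - \left(257 + 36 \left(\left(-1 - 1\right) 8\right)^{2} + 174 \left(-1 - 1\right) 8\right) = \sqrt{-16219} - \left(257 + 36 \left(\left(-2\right) 8\right)^{2} + 174 \left(\left(-2\right) 8\right)\right) = 7 i \sqrt{331} - \left(257 + 36 \left(-16\right)^{2} + 174 \left(-16\right)\right) = 7 i \sqrt{331} - \left(257 + 36 \cdot 256 - 2784\right) = 7 i \sqrt{331} - \left(257 + 9216 - 2784\right) = 7 i \sqrt{331} - 6689 = -6689 + 7 i \sqrt{331}$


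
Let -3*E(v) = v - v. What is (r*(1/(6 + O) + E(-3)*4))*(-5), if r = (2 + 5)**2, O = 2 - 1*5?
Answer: -245/3 ≈ -81.667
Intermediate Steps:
O = -3 (O = 2 - 5 = -3)
r = 49 (r = 7**2 = 49)
E(v) = 0 (E(v) = -(v - v)/3 = -1/3*0 = 0)
(r*(1/(6 + O) + E(-3)*4))*(-5) = (49*(1/(6 - 3) + 0*4))*(-5) = (49*(1/3 + 0))*(-5) = (49*(1/3))*(-5) = (49/3)*(-5) = -245/3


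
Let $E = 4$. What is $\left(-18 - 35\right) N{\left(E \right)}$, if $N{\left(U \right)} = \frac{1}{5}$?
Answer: $- \frac{53}{5} \approx -10.6$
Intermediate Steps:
$N{\left(U \right)} = \frac{1}{5}$
$\left(-18 - 35\right) N{\left(E \right)} = \left(-18 - 35\right) \frac{1}{5} = \left(-53\right) \frac{1}{5} = - \frac{53}{5}$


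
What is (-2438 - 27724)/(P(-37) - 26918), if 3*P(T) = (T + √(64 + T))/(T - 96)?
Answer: 64627480303155/57676431329999 - 18051957*√3/57676431329999 ≈ 1.1205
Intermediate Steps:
P(T) = (T + √(64 + T))/(3*(-96 + T)) (P(T) = ((T + √(64 + T))/(T - 96))/3 = ((T + √(64 + T))/(-96 + T))/3 = (T + √(64 + T))/(3*(-96 + T)))
(-2438 - 27724)/(P(-37) - 26918) = (-2438 - 27724)/((-37 + √(64 - 37))/(3*(-96 - 37)) - 26918) = -30162/((⅓)*(-37 + √27)/(-133) - 26918) = -30162/((⅓)*(-1/133)*(-37 + 3*√3) - 26918) = -30162/((37/399 - √3/133) - 26918) = -30162/(-10740245/399 - √3/133)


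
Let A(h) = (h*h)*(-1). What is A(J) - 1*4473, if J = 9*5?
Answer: -6498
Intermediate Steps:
J = 45
A(h) = -h**2 (A(h) = h**2*(-1) = -h**2)
A(J) - 1*4473 = -1*45**2 - 1*4473 = -1*2025 - 4473 = -2025 - 4473 = -6498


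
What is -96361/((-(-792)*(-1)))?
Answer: 96361/792 ≈ 121.67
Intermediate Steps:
-96361/((-(-792)*(-1))) = -96361/((-72*11)) = -96361/(-792) = -96361*(-1/792) = 96361/792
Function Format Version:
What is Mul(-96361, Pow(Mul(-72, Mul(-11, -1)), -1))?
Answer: Rational(96361, 792) ≈ 121.67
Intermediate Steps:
Mul(-96361, Pow(Mul(-72, Mul(-11, -1)), -1)) = Mul(-96361, Pow(Mul(-72, 11), -1)) = Mul(-96361, Pow(-792, -1)) = Mul(-96361, Rational(-1, 792)) = Rational(96361, 792)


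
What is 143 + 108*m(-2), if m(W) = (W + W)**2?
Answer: 1871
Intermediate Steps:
m(W) = 4*W**2 (m(W) = (2*W)**2 = 4*W**2)
143 + 108*m(-2) = 143 + 108*(4*(-2)**2) = 143 + 108*(4*4) = 143 + 108*16 = 143 + 1728 = 1871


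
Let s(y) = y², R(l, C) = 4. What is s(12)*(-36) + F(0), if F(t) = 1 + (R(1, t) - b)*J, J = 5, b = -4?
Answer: -5143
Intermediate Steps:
F(t) = 41 (F(t) = 1 + (4 - 1*(-4))*5 = 1 + (4 + 4)*5 = 1 + 8*5 = 1 + 40 = 41)
s(12)*(-36) + F(0) = 12²*(-36) + 41 = 144*(-36) + 41 = -5184 + 41 = -5143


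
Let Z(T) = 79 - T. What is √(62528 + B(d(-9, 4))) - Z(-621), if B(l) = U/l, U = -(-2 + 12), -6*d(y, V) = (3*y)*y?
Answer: -700 + 2*√1266197/9 ≈ -449.94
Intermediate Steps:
d(y, V) = -y²/2 (d(y, V) = -3*y*y/6 = -y²/2)
U = -10 (U = -1*10 = -10)
B(l) = -10/l
√(62528 + B(d(-9, 4))) - Z(-621) = √(62528 - 10/((-½*(-9)²))) - (79 - 1*(-621)) = √(62528 - 10/((-½*81))) - (79 + 621) = √(62528 - 10/(-81/2)) - 1*700 = √(62528 - 10*(-2/81)) - 700 = √(62528 + 20/81) - 700 = √(5064788/81) - 700 = 2*√1266197/9 - 700 = -700 + 2*√1266197/9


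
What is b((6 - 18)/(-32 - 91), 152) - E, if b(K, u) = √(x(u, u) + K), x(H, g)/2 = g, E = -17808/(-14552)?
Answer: -2226/1819 + 2*√127797/41 ≈ 16.215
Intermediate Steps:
E = 2226/1819 (E = -17808*(-1/14552) = 2226/1819 ≈ 1.2237)
x(H, g) = 2*g
b(K, u) = √(K + 2*u) (b(K, u) = √(2*u + K) = √(K + 2*u))
b((6 - 18)/(-32 - 91), 152) - E = √((6 - 18)/(-32 - 91) + 2*152) - 1*2226/1819 = √(-12/(-123) + 304) - 2226/1819 = √(-12*(-1/123) + 304) - 2226/1819 = √(4/41 + 304) - 2226/1819 = √(12468/41) - 2226/1819 = 2*√127797/41 - 2226/1819 = -2226/1819 + 2*√127797/41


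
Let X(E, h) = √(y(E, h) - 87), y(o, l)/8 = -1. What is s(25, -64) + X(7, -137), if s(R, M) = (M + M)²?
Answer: 16384 + I*√95 ≈ 16384.0 + 9.7468*I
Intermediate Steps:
s(R, M) = 4*M² (s(R, M) = (2*M)² = 4*M²)
y(o, l) = -8 (y(o, l) = 8*(-1) = -8)
X(E, h) = I*√95 (X(E, h) = √(-8 - 87) = √(-95) = I*√95)
s(25, -64) + X(7, -137) = 4*(-64)² + I*√95 = 4*4096 + I*√95 = 16384 + I*√95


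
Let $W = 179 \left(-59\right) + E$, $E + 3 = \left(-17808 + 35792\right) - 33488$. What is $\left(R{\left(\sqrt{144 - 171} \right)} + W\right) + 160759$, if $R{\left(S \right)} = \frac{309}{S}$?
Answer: $134691 - \frac{103 i \sqrt{3}}{3} \approx 1.3469 \cdot 10^{5} - 59.467 i$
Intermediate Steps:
$E = -15507$ ($E = -3 + \left(\left(-17808 + 35792\right) - 33488\right) = -3 + \left(17984 - 33488\right) = -3 - 15504 = -15507$)
$W = -26068$ ($W = 179 \left(-59\right) - 15507 = -10561 - 15507 = -26068$)
$\left(R{\left(\sqrt{144 - 171} \right)} + W\right) + 160759 = \left(\frac{309}{\sqrt{144 - 171}} - 26068\right) + 160759 = \left(\frac{309}{\sqrt{-27}} - 26068\right) + 160759 = \left(\frac{309}{3 i \sqrt{3}} - 26068\right) + 160759 = \left(309 \left(- \frac{i \sqrt{3}}{9}\right) - 26068\right) + 160759 = \left(- \frac{103 i \sqrt{3}}{3} - 26068\right) + 160759 = \left(-26068 - \frac{103 i \sqrt{3}}{3}\right) + 160759 = 134691 - \frac{103 i \sqrt{3}}{3}$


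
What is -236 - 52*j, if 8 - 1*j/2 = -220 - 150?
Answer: -39548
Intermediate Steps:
j = 756 (j = 16 - 2*(-220 - 150) = 16 - 2*(-370) = 16 + 740 = 756)
-236 - 52*j = -236 - 52*756 = -236 - 39312 = -39548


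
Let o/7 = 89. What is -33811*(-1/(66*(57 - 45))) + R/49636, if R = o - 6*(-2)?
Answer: 419686429/9827928 ≈ 42.703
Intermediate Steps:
o = 623 (o = 7*89 = 623)
R = 635 (R = 623 - 6*(-2) = 623 + 12 = 635)
-33811*(-1/(66*(57 - 45))) + R/49636 = -33811*(-1/(66*(57 - 45))) + 635/49636 = -33811/((-66*12)) + 635*(1/49636) = -33811/(-792) + 635/49636 = -33811*(-1/792) + 635/49636 = 33811/792 + 635/49636 = 419686429/9827928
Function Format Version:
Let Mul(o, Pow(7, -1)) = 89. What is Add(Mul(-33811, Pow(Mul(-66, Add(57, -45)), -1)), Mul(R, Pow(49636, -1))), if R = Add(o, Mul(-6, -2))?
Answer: Rational(419686429, 9827928) ≈ 42.703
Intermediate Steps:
o = 623 (o = Mul(7, 89) = 623)
R = 635 (R = Add(623, Mul(-6, -2)) = Add(623, 12) = 635)
Add(Mul(-33811, Pow(Mul(-66, Add(57, -45)), -1)), Mul(R, Pow(49636, -1))) = Add(Mul(-33811, Pow(Mul(-66, Add(57, -45)), -1)), Mul(635, Pow(49636, -1))) = Add(Mul(-33811, Pow(Mul(-66, 12), -1)), Mul(635, Rational(1, 49636))) = Add(Mul(-33811, Pow(-792, -1)), Rational(635, 49636)) = Add(Mul(-33811, Rational(-1, 792)), Rational(635, 49636)) = Add(Rational(33811, 792), Rational(635, 49636)) = Rational(419686429, 9827928)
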